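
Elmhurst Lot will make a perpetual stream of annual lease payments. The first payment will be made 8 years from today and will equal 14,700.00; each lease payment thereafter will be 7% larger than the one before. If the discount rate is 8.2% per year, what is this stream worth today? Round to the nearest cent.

705578.38

Value at end of year 7: C₁ / (r − g) = 14,700.00 / (0.082 − 0.07) = 1,225,000.0000
Discount to today: PV = 1,225,000.0000 / (1 + 0.082)^7 = 1,225,000.0000 / 1.736164 = 705,578.38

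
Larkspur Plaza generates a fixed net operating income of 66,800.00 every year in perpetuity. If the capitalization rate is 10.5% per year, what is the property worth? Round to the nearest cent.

636190.48

Level perpetuity: PV = C / r = 66,800.00 / 0.105 = 636,190.48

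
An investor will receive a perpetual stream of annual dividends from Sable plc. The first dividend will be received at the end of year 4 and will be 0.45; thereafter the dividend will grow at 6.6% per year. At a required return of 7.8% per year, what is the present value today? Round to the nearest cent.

29.93

Value at end of year 3: C₁ / (r − g) = 0.45 / (0.078 − 0.066) = 37.5000
Discount to today: PV = 37.5000 / (1 + 0.078)^3 = 37.5000 / 1.252727 = 29.93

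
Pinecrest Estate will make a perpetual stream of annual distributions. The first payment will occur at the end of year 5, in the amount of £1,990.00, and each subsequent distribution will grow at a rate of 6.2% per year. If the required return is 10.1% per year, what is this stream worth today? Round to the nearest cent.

Value at end of year 4: C₁ / (r − g) = £1,990.00 / (0.101 − 0.062) = £51,025.6410
Discount to today: PV = £51,025.6410 / (1 + 0.101)^4 = £51,025.6410 / 1.469431 = £34,724.76

£34724.76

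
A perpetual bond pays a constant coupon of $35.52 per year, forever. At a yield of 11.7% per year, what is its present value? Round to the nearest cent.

$303.59

Level perpetuity: PV = C / r = $35.52 / 0.117 = $303.59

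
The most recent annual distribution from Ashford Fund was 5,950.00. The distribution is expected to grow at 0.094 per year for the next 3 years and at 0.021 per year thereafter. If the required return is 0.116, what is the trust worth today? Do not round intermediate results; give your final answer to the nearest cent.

D_1 = 6509.30000
D_2 = 7121.17420
D_3 = 7790.56457
Terminal value at year 3: TV = D_3×(1+g_2)/(r−g_2) = 7954.16643/0.095 = 83728.06769
P_0 = D_1/(1+r)^1 + D_2/(1+r)^2 + D_3/(1+r)^3 + TV/(1+r)^3
    = 5832.70609 + 5717.72443 + 5605.00943 + 60239.10139 = 77394.54135

77394.54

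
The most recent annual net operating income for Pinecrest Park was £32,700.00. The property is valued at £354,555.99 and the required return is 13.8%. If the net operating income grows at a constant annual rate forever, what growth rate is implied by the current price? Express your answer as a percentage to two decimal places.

4.19%

P = D₀(1+g)/(r−g) ⇒ P(r−g) = D₀(1+g) ⇒ g(P+D₀) = P·r − D₀
g = (P·r − D₀)/(P + D₀) = (£354,555.99×0.138 − £32,700.00) / (£354,555.99 + £32,700.00) = 0.041907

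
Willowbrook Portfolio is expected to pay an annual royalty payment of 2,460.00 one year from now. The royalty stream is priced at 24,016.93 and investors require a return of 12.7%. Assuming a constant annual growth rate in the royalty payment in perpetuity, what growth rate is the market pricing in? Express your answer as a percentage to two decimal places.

P = D₁/(r−g) ⇒ g = r − D₁/P = 0.127 − 2,460.00/24,016.93 = 0.024572

2.46%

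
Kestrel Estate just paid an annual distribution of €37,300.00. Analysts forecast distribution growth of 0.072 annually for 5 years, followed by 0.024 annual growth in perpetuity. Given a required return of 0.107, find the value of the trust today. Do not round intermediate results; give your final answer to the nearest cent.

€561430.67

D_1 = 39985.60000
D_2 = 42864.56320
D_3 = 45950.81175
D_4 = 49259.27020
D_5 = 52805.93765
Terminal value at year 5: TV = D_5×(1+g_2)/(r−g_2) = 54073.28015/0.083 = 651485.30306
P_0 = D_1/(1+r)^1 + D_2/(1+r)^2 + D_3/(1+r)^3 + D_4/(1+r)^4 + D_5/(1+r)^5 + TV/(1+r)^5
    = 36120.68654 + 34978.65941 + 33872.73974 + 32801.78591 + 31764.69241 + 391892.10873 = 561430.67273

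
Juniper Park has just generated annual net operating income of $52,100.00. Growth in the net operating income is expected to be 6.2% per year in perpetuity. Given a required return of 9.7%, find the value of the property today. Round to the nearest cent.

$1580862.86

D₁ = D₀ × (1 + g) = $52,100.00 × 1.062 = $55,330.2000
Growing perpetuity: P = D₁ / (r − g) = $55,330.2000 / (0.097 − 0.062) = $1,580,862.86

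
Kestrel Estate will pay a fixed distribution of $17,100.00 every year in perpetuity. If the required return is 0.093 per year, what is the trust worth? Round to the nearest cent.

$183870.97

Level perpetuity: PV = C / r = $17,100.00 / 0.093 = $183,870.97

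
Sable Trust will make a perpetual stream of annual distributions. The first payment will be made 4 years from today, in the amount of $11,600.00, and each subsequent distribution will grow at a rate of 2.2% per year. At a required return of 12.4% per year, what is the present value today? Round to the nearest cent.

$80086.42

Value at end of year 3: C₁ / (r − g) = $11,600.00 / (0.124 − 0.022) = $113,725.4902
Discount to today: PV = $113,725.4902 / (1 + 0.124)^3 = $113,725.4902 / 1.420035 = $80,086.42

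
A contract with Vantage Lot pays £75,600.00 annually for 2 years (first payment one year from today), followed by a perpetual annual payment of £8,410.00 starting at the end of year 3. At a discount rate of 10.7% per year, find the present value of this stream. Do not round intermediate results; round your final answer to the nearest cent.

PV of 2-year annuity: £75,600.00 × [1 − (1+0.107)^−2] / 0.107 = 129984.35675
Perpetuity value at year 2: £8,410.00 / 0.107 = 78598.13084
PV of perpetuity: 78598.13084 / (1+0.107)^2 = 64138.23084
Total PV = 129984.35675 + 64138.23084 = 194122.58759

£194122.59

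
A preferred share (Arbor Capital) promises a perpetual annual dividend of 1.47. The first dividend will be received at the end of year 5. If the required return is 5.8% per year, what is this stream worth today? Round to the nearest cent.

Value at end of year 4: C / r = 1.47 / 0.058 = 25.3448
Discount to today: PV = 25.3448 / (1 + 0.058)^4 = 25.3448 / 1.252976 = 20.23

20.23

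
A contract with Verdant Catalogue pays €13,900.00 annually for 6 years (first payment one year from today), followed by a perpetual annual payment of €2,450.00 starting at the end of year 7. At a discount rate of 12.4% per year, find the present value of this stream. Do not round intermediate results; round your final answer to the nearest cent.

PV of 6-year annuity: €13,900.00 × [1 − (1+0.124)^−6] / 0.124 = 56506.95677
Perpetuity value at year 6: €2,450.00 / 0.124 = 19758.06452
PV of perpetuity: 19758.06452 / (1+0.124)^6 = 9798.20523
Total PV = 56506.95677 + 9798.20523 = 66305.16200

€66305.16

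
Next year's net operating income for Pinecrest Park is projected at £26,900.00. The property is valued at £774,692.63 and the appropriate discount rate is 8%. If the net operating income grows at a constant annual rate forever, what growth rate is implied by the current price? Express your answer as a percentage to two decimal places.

P = D₁/(r−g) ⇒ g = r − D₁/P = 0.08 − £26,900.00/£774,692.63 = 0.045277

4.53%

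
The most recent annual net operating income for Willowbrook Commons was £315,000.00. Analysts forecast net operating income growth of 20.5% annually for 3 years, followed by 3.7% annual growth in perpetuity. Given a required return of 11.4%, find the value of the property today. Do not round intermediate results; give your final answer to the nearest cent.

D_1 = 379575.00000
D_2 = 457387.87500
D_3 = 551152.38938
Terminal value at year 3: TV = D_3×(1+g_2)/(r−g_2) = 571545.02778/0.077 = 7422662.69847
P_0 = D_1/(1+r)^1 + D_2/(1+r)^2 + D_3/(1+r)^3 + TV/(1+r)^3
    = 340731.59785 + 368565.14848 + 398672.35540 + 5369132.89025 = 6477101.99198

£6477101.99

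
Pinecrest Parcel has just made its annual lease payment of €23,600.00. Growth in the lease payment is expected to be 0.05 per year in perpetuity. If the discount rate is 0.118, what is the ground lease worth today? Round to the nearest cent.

€364411.76

D₁ = D₀ × (1 + g) = €23,600.00 × 1.05 = €24,780.0000
Growing perpetuity: P = D₁ / (r − g) = €24,780.0000 / (0.118 − 0.05) = €364,411.76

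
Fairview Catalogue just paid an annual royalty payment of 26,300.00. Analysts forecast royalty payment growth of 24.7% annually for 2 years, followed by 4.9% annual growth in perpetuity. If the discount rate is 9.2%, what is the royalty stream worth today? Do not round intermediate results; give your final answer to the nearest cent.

900991.76

D_1 = 32796.10000
D_2 = 40896.73670
Terminal value at year 2: TV = D_2×(1+g_2)/(r−g_2) = 42900.67680/0.043 = 997690.15810
P_0 = D_1/(1+r)^1 + D_2/(1+r)^2 + TV/(1+r)^2
    = 30033.05861 + 34295.99275 + 836662.70688 = 900991.75824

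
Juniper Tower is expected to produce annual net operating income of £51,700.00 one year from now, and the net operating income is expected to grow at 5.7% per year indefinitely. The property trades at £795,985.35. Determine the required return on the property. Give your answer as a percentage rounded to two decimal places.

12.20%

P = D₁/(r − g) ⇒ r = D₁/P + g = £51,700.0000/£795,985.35 + 0.057 = 0.064951 + 0.057 = 0.121951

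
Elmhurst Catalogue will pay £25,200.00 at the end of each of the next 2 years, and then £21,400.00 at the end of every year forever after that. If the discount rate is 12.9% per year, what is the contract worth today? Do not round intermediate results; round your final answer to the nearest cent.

£172238.51

PV of 2-year annuity: £25,200.00 × [1 − (1+0.129)^−2] / 0.129 = 42090.91030
Perpetuity value at year 2: £21,400.00 / 0.129 = 165891.47287
PV of perpetuity: 165891.47287 / (1+0.129)^2 = 130147.60459
Total PV = 42090.91030 + 130147.60459 = 172238.51490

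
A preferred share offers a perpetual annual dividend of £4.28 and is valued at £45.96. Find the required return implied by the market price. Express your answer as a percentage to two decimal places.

P = C/r ⇒ r = C/P = £4.28/£45.96 = 0.093124

9.31%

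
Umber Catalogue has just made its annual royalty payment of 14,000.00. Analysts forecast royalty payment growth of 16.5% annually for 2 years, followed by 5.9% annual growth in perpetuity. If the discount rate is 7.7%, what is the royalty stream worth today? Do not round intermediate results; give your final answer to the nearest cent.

995291.96

D_1 = 16310.00000
D_2 = 19001.15000
Terminal value at year 2: TV = D_2×(1+g_2)/(r−g_2) = 20122.21785/0.018 = 1117900.99167
P_0 = D_1/(1+r)^1 + D_2/(1+r)^2 + TV/(1+r)^2
    = 15143.91829 + 16381.30437 + 963766.74061 = 995291.96327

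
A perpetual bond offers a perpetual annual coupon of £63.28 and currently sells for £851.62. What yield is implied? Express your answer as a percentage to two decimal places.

P = C/r ⇒ r = C/P = £63.28/£851.62 = 0.074305

7.43%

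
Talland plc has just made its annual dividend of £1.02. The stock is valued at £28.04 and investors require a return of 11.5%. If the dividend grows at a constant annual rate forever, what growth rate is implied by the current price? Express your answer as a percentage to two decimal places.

7.59%

P = D₀(1+g)/(r−g) ⇒ P(r−g) = D₀(1+g) ⇒ g(P+D₀) = P·r − D₀
g = (P·r − D₀)/(P + D₀) = (£28.04×0.115 − £1.02) / (£28.04 + £1.02) = 0.075864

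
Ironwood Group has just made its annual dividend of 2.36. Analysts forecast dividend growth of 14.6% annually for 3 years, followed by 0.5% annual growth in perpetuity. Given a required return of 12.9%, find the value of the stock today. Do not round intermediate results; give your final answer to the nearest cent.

27.30

D_1 = 2.70456
D_2 = 3.09943
D_3 = 3.55194
Terminal value at year 3: TV = D_3×(1+g_2)/(r−g_2) = 3.56970/0.124 = 28.78792
P_0 = D_1/(1+r)^1 + D_2/(1+r)^2 + D_3/(1+r)^3 + TV/(1+r)^3
    = 2.39554 + 2.43161 + 2.46822 + 20.00453 = 27.29990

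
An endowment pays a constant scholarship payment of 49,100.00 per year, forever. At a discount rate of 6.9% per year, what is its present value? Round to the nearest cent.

711594.20

Level perpetuity: PV = C / r = 49,100.00 / 0.069 = 711,594.20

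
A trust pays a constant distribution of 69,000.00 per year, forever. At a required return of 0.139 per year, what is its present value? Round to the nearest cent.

Level perpetuity: PV = C / r = 69,000.00 / 0.139 = 496,402.88

496402.88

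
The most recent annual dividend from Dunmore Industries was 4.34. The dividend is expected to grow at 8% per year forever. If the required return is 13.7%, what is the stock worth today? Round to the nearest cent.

D₁ = D₀ × (1 + g) = 4.34 × 1.08 = 4.6872
Growing perpetuity: P = D₁ / (r − g) = 4.6872 / (0.137 − 0.08) = 82.23

82.23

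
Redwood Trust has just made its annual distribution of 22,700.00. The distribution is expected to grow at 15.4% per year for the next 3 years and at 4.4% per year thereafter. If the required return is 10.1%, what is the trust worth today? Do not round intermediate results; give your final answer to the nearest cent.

D_1 = 26195.80000
D_2 = 30229.95320
D_3 = 34885.36599
Terminal value at year 3: TV = D_3×(1+g_2)/(r−g_2) = 36420.32210/0.057 = 638953.01924
P_0 = D_1/(1+r)^1 + D_2/(1+r)^2 + D_3/(1+r)^3 + TV/(1+r)^3
    = 23792.73388 + 24938.06984 + 26138.54005 + 478747.99674 = 553617.34051

553617.34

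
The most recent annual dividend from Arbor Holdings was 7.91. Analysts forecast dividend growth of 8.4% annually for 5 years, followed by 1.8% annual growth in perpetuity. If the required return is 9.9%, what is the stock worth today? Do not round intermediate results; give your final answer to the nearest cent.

D_1 = 8.57444
D_2 = 9.29469
D_3 = 10.07545
D_4 = 10.92178
D_5 = 11.83921
Terminal value at year 5: TV = D_5×(1+g_2)/(r−g_2) = 12.05232/0.081 = 148.79408
P_0 = D_1/(1+r)^1 + D_2/(1+r)^2 + D_3/(1+r)^3 + D_4/(1+r)^4 + D_5/(1+r)^5 + TV/(1+r)^5
    = 7.80204 + 7.69555 + 7.59052 + 7.48691 + 7.38473 + 92.81052 = 130.77026

130.77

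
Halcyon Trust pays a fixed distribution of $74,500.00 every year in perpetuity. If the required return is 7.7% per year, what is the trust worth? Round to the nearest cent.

Level perpetuity: PV = C / r = $74,500.00 / 0.077 = $967,532.47

$967532.47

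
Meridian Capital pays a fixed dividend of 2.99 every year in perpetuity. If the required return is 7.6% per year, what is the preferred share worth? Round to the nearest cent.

Level perpetuity: PV = C / r = 2.99 / 0.076 = 39.34

39.34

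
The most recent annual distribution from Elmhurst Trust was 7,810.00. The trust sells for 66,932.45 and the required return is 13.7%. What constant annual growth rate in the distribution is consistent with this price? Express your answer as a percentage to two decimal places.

1.82%

P = D₀(1+g)/(r−g) ⇒ P(r−g) = D₀(1+g) ⇒ g(P+D₀) = P·r − D₀
g = (P·r − D₀)/(P + D₀) = (66,932.45×0.137 − 7,810.00) / (66,932.45 + 7,810.00) = 0.018192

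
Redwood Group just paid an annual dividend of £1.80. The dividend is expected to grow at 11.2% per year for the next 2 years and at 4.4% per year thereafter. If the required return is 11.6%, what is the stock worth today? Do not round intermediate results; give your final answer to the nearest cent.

D_1 = 2.00160
D_2 = 2.22578
Terminal value at year 2: TV = D_2×(1+g_2)/(r−g_2) = 2.32371/0.072 = 32.27380
P_0 = D_1/(1+r)^1 + D_2/(1+r)^2 + TV/(1+r)^2
    = 1.79355 + 1.78712 + 25.91324 = 29.49391

£29.49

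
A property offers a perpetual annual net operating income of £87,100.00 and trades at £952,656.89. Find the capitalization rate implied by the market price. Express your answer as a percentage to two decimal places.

9.14%

P = C/r ⇒ r = C/P = £87,100.00/£952,656.89 = 0.091429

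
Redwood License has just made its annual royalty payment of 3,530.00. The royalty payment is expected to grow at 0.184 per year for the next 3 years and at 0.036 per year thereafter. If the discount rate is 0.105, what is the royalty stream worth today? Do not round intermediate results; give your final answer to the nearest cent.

77378.60

D_1 = 4179.52000
D_2 = 4948.55168
D_3 = 5859.08519
Terminal value at year 3: TV = D_3×(1+g_2)/(r−g_2) = 6070.01226/0.069 = 87971.19211
P_0 = D_1/(1+r)^1 + D_2/(1+r)^2 + D_3/(1+r)^3 + TV/(1+r)^3
    = 3782.37104 + 4052.78490 + 4342.53151 + 65200.90790 = 77378.59535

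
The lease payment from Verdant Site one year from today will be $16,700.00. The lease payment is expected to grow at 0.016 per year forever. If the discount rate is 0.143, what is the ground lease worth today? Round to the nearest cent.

$131496.06

Growing perpetuity: P = D₁ / (r − g) = $16,700.0000 / (0.143 − 0.016) = $131,496.06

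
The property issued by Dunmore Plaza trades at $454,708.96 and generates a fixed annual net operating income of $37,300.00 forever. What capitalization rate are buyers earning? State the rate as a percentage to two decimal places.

P = C/r ⇒ r = C/P = $37,300.00/$454,708.96 = 0.082030

8.20%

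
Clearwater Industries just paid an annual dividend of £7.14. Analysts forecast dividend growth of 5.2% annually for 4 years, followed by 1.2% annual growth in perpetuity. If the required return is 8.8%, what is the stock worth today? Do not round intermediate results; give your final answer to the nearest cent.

D_1 = 7.51128
D_2 = 7.90187
D_3 = 8.31276
D_4 = 8.74503
Terminal value at year 4: TV = D_4×(1+g_2)/(r−g_2) = 8.84997/0.076 = 116.44694
P_0 = D_1/(1+r)^1 + D_2/(1+r)^2 + D_3/(1+r)^3 + D_4/(1+r)^4 + TV/(1+r)^4
    = 6.90375 + 6.67532 + 6.45444 + 6.24088 + 83.10220 = 109.37658

£109.38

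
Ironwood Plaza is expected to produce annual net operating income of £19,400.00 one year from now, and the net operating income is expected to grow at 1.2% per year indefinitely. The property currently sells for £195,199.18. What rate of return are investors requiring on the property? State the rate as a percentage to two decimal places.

11.14%

P = D₁/(r − g) ⇒ r = D₁/P + g = £19,400.0000/£195,199.18 + 0.012 = 0.099386 + 0.012 = 0.111386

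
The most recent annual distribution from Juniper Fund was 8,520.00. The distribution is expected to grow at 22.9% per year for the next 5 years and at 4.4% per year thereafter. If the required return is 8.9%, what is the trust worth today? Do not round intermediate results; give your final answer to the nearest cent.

423997.64

D_1 = 10471.08000
D_2 = 12868.95732
D_3 = 15815.94855
D_4 = 19437.80076
D_5 = 23889.05714
Terminal value at year 5: TV = D_5×(1+g_2)/(r−g_2) = 24940.17565/0.045 = 554226.12561
P_0 = D_1/(1+r)^1 + D_2/(1+r)^2 + D_3/(1+r)^3 + D_4/(1+r)^4 + D_5/(1+r)^5 + TV/(1+r)^5
    = 9615.31680 + 10851.44569 + 12246.48921 + 13820.87717 + 15597.66579 + 361865.84625 = 423997.64091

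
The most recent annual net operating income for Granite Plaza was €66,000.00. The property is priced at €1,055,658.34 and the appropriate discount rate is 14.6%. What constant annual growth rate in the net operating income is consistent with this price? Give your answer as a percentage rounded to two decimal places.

P = D₀(1+g)/(r−g) ⇒ P(r−g) = D₀(1+g) ⇒ g(P+D₀) = P·r − D₀
g = (P·r − D₀)/(P + D₀) = (€1,055,658.34×0.146 − €66,000.00) / (€1,055,658.34 + €66,000.00) = 0.078568

7.86%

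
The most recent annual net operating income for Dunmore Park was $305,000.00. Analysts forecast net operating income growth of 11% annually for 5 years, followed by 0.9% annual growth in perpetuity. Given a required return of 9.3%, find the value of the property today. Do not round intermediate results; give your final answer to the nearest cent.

$5555194.82

D_1 = 338550.00000
D_2 = 375790.50000
D_3 = 417127.45500
D_4 = 463011.47505
D_5 = 513942.73731
Terminal value at year 5: TV = D_5×(1+g_2)/(r−g_2) = 518568.22194/0.084 = 6173431.21359
P_0 = D_1/(1+r)^1 + D_2/(1+r)^2 + D_3/(1+r)^3 + D_4/(1+r)^4 + D_5/(1+r)^5 + TV/(1+r)^5
    = 309743.82434 + 314561.43185 + 319453.97013 + 324422.60462 + 329468.51887 + 3957544.47072 = 5555194.82053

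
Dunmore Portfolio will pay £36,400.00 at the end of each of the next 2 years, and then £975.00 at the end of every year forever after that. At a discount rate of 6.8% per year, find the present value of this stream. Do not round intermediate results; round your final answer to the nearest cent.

£78565.27

PV of 2-year annuity: £36,400.00 × [1 − (1+0.068)^−2] / 0.068 = 65994.75375
Perpetuity value at year 2: £975.00 / 0.068 = 14338.23529
PV of perpetuity: 14338.23529 / (1+0.068)^2 = 12570.51868
Total PV = 65994.75375 + 12570.51868 = 78565.27242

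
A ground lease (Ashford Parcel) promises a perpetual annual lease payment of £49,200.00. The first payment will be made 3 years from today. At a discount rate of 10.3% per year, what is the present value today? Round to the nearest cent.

Value at end of year 2: C / r = £49,200.00 / 0.103 = £477,669.9029
Discount to today: PV = £477,669.9029 / (1 + 0.103)^2 = £477,669.9029 / 1.216609 = £392,624.01

£392624.01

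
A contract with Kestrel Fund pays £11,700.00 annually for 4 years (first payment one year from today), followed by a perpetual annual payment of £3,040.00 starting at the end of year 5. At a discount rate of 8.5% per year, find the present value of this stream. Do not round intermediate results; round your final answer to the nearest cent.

£64131.37

PV of 4-year annuity: £11,700.00 × [1 − (1+0.085)^−4] / 0.085 = 38324.48087
Perpetuity value at year 4: £3,040.00 / 0.085 = 35764.70588
PV of perpetuity: 35764.70588 / (1+0.085)^4 = 25806.89205
Total PV = 38324.48087 + 25806.89205 = 64131.37292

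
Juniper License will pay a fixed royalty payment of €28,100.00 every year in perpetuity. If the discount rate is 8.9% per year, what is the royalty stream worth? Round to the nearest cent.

€315730.34

Level perpetuity: PV = C / r = €28,100.00 / 0.089 = €315,730.34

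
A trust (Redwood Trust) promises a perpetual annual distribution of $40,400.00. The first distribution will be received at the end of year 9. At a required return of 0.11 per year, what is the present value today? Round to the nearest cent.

Value at end of year 8: C / r = $40,400.00 / 0.11 = $367,272.7273
Discount to today: PV = $367,272.7273 / (1 + 0.11)^8 = $367,272.7273 / 2.304538 = $159,369.37

$159369.37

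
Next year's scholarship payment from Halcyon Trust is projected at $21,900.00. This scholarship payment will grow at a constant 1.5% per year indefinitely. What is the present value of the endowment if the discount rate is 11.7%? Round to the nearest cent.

Growing perpetuity: P = D₁ / (r − g) = $21,900.0000 / (0.117 − 0.015) = $214,705.88

$214705.88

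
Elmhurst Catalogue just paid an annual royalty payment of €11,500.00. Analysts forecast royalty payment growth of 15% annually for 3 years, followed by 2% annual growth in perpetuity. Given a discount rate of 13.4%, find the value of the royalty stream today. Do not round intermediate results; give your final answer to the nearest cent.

€142794.54

D_1 = 13225.00000
D_2 = 15208.75000
D_3 = 17490.06250
Terminal value at year 3: TV = D_3×(1+g_2)/(r−g_2) = 17839.86375/0.114 = 156490.03289
P_0 = D_1/(1+r)^1 + D_2/(1+r)^2 + D_3/(1+r)^3 + TV/(1+r)^3
    = 11662.25750 + 11826.80434 + 11993.67283 + 107311.80953 = 142794.54420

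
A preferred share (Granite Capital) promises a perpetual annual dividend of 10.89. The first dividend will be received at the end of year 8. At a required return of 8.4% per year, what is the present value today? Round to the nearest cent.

Value at end of year 7: C / r = 10.89 / 0.084 = 129.6429
Discount to today: PV = 129.6429 / (1 + 0.084)^7 = 129.6429 / 1.758754 = 73.71

73.71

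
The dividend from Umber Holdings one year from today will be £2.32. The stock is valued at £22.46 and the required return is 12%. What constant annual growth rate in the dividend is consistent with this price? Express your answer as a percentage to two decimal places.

1.67%

P = D₁/(r−g) ⇒ g = r − D₁/P = 0.12 − £2.32/£22.46 = 0.016705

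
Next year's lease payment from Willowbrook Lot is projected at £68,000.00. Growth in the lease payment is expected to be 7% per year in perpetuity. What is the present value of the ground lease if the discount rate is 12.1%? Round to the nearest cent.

Growing perpetuity: P = D₁ / (r − g) = £68,000.0000 / (0.121 − 0.07) = £1,333,333.33

£1333333.33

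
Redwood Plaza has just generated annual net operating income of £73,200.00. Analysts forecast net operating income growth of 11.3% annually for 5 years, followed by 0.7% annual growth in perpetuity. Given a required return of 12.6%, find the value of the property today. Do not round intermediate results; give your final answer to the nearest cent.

£938007.23

D_1 = 81471.60000
D_2 = 90677.89080
D_3 = 100924.49246
D_4 = 112328.96011
D_5 = 125022.13260
Terminal value at year 5: TV = D_5×(1+g_2)/(r−g_2) = 125897.28753/0.119 = 1057960.39940
P_0 = D_1/(1+r)^1 + D_2/(1+r)^2 + D_3/(1+r)^3 + D_4/(1+r)^4 + D_5/(1+r)^5 + TV/(1+r)^5
    = 72354.88455 + 71519.52620 + 70693.81231 + 69877.63153 + 69070.87379 + 584490.50344 = 938007.23181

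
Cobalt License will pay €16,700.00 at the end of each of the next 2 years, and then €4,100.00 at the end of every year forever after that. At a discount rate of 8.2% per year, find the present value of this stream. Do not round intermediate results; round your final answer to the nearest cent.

€72407.67

PV of 2-year annuity: €16,700.00 × [1 − (1+0.082)^−2] / 0.082 = 29699.05802
Perpetuity value at year 2: €4,100.00 / 0.082 = 50000.00000
PV of perpetuity: 50000.00000 / (1+0.082)^2 = 42708.61450
Total PV = 29699.05802 + 42708.61450 = 72407.67252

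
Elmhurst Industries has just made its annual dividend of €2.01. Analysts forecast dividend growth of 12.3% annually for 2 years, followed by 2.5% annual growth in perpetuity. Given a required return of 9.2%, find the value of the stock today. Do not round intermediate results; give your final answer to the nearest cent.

€36.71

D_1 = 2.25723
D_2 = 2.53487
Terminal value at year 2: TV = D_2×(1+g_2)/(r−g_2) = 2.59824/0.067 = 38.77972
P_0 = D_1/(1+r)^1 + D_2/(1+r)^2 + TV/(1+r)^2
    = 2.06706 + 2.12574 + 32.52066 = 36.71346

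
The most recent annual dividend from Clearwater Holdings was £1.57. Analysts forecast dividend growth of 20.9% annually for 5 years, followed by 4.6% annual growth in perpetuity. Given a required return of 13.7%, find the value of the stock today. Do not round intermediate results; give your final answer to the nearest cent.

£34.00

D_1 = 1.89813
D_2 = 2.29484
D_3 = 2.77446
D_4 = 3.35432
D_5 = 4.05538
Terminal value at year 5: TV = D_5×(1+g_2)/(r−g_2) = 4.24192/0.091 = 46.61454
P_0 = D_1/(1+r)^1 + D_2/(1+r)^2 + D_3/(1+r)^3 + D_4/(1+r)^4 + D_5/(1+r)^5 + TV/(1+r)^5
    = 1.66942 + 1.77513 + 1.88754 + 2.00707 + 2.13417 + 24.53122 = 34.00456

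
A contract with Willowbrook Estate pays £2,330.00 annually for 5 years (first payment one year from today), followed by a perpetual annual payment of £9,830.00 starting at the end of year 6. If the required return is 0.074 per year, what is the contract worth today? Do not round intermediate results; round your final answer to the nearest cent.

PV of 5-year annuity: £2,330.00 × [1 − (1+0.074)^−5] / 0.074 = 9452.00707
Perpetuity value at year 5: £9,830.00 / 0.074 = 132837.83784
PV of perpetuity: 132837.83784 / (1+0.074)^5 = 92960.91533
Total PV = 9452.00707 + 92960.91533 = 102412.92239

£102412.92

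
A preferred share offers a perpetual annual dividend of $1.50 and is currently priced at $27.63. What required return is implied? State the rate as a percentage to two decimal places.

P = C/r ⇒ r = C/P = $1.50/$27.63 = 0.054289

5.43%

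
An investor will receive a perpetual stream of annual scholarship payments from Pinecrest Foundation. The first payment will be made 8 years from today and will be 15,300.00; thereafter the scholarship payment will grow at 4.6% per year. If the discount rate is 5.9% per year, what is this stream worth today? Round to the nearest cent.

787909.54

Value at end of year 7: C₁ / (r − g) = 15,300.00 / (0.059 − 0.046) = 1,176,923.0769
Discount to today: PV = 1,176,923.0769 / (1 + 0.059)^7 = 1,176,923.0769 / 1.493729 = 787,909.54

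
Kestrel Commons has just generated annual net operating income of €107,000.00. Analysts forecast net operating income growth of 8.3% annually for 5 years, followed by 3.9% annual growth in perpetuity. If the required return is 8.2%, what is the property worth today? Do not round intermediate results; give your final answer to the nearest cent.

€3133873.31

D_1 = 115881.00000
D_2 = 125499.12300
D_3 = 135915.55021
D_4 = 147196.54088
D_5 = 159413.85377
Terminal value at year 5: TV = D_5×(1+g_2)/(r−g_2) = 165630.99407/0.043 = 3851883.58293
P_0 = D_1/(1+r)^1 + D_2/(1+r)^2 + D_3/(1+r)^3 + D_4/(1+r)^4 + D_5/(1+r)^5 + TV/(1+r)^5
    = 107098.89094 + 107197.87328 + 107296.94710 + 107396.11249 + 107495.36952 + 2597388.11475 = 3133873.30809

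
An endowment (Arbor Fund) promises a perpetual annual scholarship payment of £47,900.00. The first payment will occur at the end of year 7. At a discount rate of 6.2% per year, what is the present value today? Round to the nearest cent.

£538513.66

Value at end of year 6: C / r = £47,900.00 / 0.062 = £772,580.6452
Discount to today: PV = £772,580.6452 / (1 + 0.062)^6 = £772,580.6452 / 1.434654 = £538,513.66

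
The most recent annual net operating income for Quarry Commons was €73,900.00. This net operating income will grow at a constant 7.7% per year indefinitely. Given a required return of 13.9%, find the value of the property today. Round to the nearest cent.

€1283714.52

D₁ = D₀ × (1 + g) = €73,900.00 × 1.077 = €79,590.3000
Growing perpetuity: P = D₁ / (r − g) = €79,590.3000 / (0.139 − 0.077) = €1,283,714.52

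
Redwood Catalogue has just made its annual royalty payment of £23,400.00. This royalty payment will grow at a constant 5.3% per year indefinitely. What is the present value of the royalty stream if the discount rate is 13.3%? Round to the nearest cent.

£308002.50

D₁ = D₀ × (1 + g) = £23,400.00 × 1.053 = £24,640.2000
Growing perpetuity: P = D₁ / (r − g) = £24,640.2000 / (0.133 − 0.053) = £308,002.50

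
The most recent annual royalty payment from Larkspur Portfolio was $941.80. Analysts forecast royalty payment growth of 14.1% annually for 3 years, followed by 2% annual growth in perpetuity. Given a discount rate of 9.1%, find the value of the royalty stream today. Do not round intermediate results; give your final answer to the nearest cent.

$18569.25

D_1 = 1074.59380
D_2 = 1226.11153
D_3 = 1398.99325
Terminal value at year 3: TV = D_3×(1+g_2)/(r−g_2) = 1426.97312/0.071 = 20098.21290
P_0 = D_1/(1+r)^1 + D_2/(1+r)^2 + D_3/(1+r)^3 + TV/(1+r)^3
    = 984.96224 + 1030.10258 + 1077.31168 + 15476.87199 = 18569.24849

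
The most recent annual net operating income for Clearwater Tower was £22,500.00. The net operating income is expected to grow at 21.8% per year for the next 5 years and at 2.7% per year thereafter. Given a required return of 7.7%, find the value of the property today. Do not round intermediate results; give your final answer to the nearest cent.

£1020146.34

D_1 = 27405.00000
D_2 = 33379.29000
D_3 = 40655.97522
D_4 = 49518.97782
D_5 = 60314.11498
Terminal value at year 5: TV = D_5×(1+g_2)/(r−g_2) = 61942.59609/0.05 = 1238851.92174
P_0 = D_1/(1+r)^1 + D_2/(1+r)^2 + D_3/(1+r)^3 + D_4/(1+r)^4 + D_5/(1+r)^5 + TV/(1+r)^5
    = 25445.68245 + 28777.01135 + 32544.47523 + 36805.17255 + 41623.67703 + 854950.32623 = 1020146.34485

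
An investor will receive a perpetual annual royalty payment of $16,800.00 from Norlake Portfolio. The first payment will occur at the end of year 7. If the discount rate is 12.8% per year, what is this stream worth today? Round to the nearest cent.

$63715.44

Value at end of year 6: C / r = $16,800.00 / 0.128 = $131,250.0000
Discount to today: PV = $131,250.0000 / (1 + 0.128)^6 = $131,250.0000 / 2.059940 = $63,715.44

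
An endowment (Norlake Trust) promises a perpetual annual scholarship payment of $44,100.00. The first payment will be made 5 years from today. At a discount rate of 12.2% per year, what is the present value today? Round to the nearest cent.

Value at end of year 4: C / r = $44,100.00 / 0.122 = $361,475.4098
Discount to today: PV = $361,475.4098 / (1 + 0.122)^4 = $361,475.4098 / 1.584789 = $228,090.57

$228090.57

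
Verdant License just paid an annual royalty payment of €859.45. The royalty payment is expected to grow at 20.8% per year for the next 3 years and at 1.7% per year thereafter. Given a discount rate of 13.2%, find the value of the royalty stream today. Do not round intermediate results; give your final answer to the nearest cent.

D_1 = 1038.21560
D_2 = 1254.16444
D_3 = 1515.03065
Terminal value at year 3: TV = D_3×(1+g_2)/(r−g_2) = 1540.78617/0.115 = 13398.14061
P_0 = D_1/(1+r)^1 + D_2/(1+r)^2 + D_3/(1+r)^3 + TV/(1+r)^3
    = 917.15159 + 978.72714 + 1044.43673 + 9236.45356 = 12176.76902

€12176.77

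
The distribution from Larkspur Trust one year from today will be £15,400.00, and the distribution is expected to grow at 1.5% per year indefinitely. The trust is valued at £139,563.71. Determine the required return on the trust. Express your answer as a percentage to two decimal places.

P = D₁/(r − g) ⇒ r = D₁/P + g = £15,400.0000/£139,563.71 + 0.015 = 0.110344 + 0.015 = 0.125344

12.53%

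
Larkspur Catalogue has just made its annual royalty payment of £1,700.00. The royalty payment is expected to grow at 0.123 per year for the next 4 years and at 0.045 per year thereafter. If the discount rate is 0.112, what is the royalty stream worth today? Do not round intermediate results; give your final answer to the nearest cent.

£34549.58

D_1 = 1909.10000
D_2 = 2143.91930
D_3 = 2407.62137
D_4 = 2703.75880
Terminal value at year 4: TV = D_4×(1+g_2)/(r−g_2) = 2825.42795/0.067 = 42170.56640
P_0 = D_1/(1+r)^1 + D_2/(1+r)^2 + D_3/(1+r)^3 + D_4/(1+r)^4 + TV/(1+r)^4
    = 1716.81655 + 1733.79944 + 1750.95034 + 1768.27089 + 27579.74746 = 34549.58468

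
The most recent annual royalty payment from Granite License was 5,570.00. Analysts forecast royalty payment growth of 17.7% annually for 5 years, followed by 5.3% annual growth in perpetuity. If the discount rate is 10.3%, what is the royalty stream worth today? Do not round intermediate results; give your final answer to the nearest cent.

D_1 = 6555.89000
D_2 = 7716.28253
D_3 = 9082.06454
D_4 = 10689.58996
D_5 = 12581.64738
Terminal value at year 5: TV = D_5×(1+g_2)/(r−g_2) = 13248.47470/0.05 = 264969.49391
P_0 = D_1/(1+r)^1 + D_2/(1+r)^2 + D_3/(1+r)^3 + D_4/(1+r)^4 + D_5/(1+r)^5 + TV/(1+r)^5
    = 5943.68994 + 6342.45064 + 6767.96410 + 7222.02516 + 7706.54905 + 162299.92310 = 196282.60198

196282.60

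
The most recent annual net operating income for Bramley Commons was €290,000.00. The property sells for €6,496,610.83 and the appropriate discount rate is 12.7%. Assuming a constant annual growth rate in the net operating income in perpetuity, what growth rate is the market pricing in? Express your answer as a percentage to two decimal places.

P = D₀(1+g)/(r−g) ⇒ P(r−g) = D₀(1+g) ⇒ g(P+D₀) = P·r − D₀
g = (P·r − D₀)/(P + D₀) = (€6,496,610.83×0.127 − €290,000.00) / (€6,496,610.83 + €290,000.00) = 0.078842

7.88%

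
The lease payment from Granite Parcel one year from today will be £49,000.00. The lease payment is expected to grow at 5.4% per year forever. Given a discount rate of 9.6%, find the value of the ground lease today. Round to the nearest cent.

£1166666.67

Growing perpetuity: P = D₁ / (r − g) = £49,000.0000 / (0.096 − 0.054) = £1,166,666.67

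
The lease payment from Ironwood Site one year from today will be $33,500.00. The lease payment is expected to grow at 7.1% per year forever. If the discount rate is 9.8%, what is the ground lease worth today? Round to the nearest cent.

Growing perpetuity: P = D₁ / (r − g) = $33,500.0000 / (0.098 − 0.071) = $1,240,740.74

$1240740.74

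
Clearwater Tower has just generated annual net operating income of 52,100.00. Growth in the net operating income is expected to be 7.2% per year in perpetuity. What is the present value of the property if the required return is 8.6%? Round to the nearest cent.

3989371.43

D₁ = D₀ × (1 + g) = 52,100.00 × 1.072 = 55,851.2000
Growing perpetuity: P = D₁ / (r − g) = 55,851.2000 / (0.086 − 0.072) = 3,989,371.43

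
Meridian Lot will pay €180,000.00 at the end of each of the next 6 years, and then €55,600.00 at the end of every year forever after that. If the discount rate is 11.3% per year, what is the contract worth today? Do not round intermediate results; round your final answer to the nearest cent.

€1013797.17

PV of 6-year annuity: €180,000.00 × [1 − (1+0.113)^−6] / 0.113 = 754960.76395
Perpetuity value at year 6: €55,600.00 / 0.113 = 492035.39823
PV of perpetuity: 492035.39823 / (1+0.113)^6 = 258836.40670
Total PV = 754960.76395 + 258836.40670 = 1013797.17065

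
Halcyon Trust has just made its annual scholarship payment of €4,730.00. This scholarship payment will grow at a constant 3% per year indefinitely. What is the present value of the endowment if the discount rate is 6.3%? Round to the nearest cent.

D₁ = D₀ × (1 + g) = €4,730.00 × 1.03 = €4,871.9000
Growing perpetuity: P = D₁ / (r − g) = €4,871.9000 / (0.063 − 0.03) = €147,633.33

€147633.33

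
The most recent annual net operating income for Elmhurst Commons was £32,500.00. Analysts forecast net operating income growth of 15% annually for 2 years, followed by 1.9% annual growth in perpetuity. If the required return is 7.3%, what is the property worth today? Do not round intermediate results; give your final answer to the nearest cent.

£776630.08

D_1 = 37375.00000
D_2 = 42981.25000
Terminal value at year 2: TV = D_2×(1+g_2)/(r−g_2) = 43797.89375/0.054 = 811072.10648
P_0 = D_1/(1+r)^1 + D_2/(1+r)^2 + TV/(1+r)^2
    = 34832.24604 + 37331.85736 + 704465.97496 = 776630.07835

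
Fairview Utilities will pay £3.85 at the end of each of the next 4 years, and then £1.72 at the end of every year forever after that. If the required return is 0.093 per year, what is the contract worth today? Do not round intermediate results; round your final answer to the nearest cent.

PV of 4-year annuity: £3.85 × [1 − (1+0.093)^−4] / 0.093 = 12.39123
Perpetuity value at year 4: £1.72 / 0.093 = 18.49462
PV of perpetuity: 18.49462 / (1+0.093)^4 = 12.95880
Total PV = 12.39123 + 12.95880 = 25.35003

£25.35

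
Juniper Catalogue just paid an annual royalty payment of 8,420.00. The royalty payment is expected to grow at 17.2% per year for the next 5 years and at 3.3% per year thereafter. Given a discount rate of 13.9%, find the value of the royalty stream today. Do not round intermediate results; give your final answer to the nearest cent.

D_1 = 9868.24000
D_2 = 11565.57728
D_3 = 13554.85657
D_4 = 15886.29190
D_5 = 18618.73411
Terminal value at year 5: TV = D_5×(1+g_2)/(r−g_2) = 19233.15234/0.106 = 181444.83335
P_0 = D_1/(1+r)^1 + D_2/(1+r)^2 + D_3/(1+r)^3 + D_4/(1+r)^4 + D_5/(1+r)^5 + TV/(1+r)^5
    = 8663.95083 + 8914.96960 + 9173.26108 + 9439.03599 + 9712.51113 + 94651.16979 = 140554.89843

140554.90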